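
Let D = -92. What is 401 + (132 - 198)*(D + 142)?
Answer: -2899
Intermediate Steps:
401 + (132 - 198)*(D + 142) = 401 + (132 - 198)*(-92 + 142) = 401 - 66*50 = 401 - 3300 = -2899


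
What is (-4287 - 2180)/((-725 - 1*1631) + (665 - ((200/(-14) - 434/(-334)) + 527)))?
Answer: 7559923/2577661 ≈ 2.9329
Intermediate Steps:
(-4287 - 2180)/((-725 - 1*1631) + (665 - ((200/(-14) - 434/(-334)) + 527))) = -6467/((-725 - 1631) + (665 - ((200*(-1/14) - 434*(-1/334)) + 527))) = -6467/(-2356 + (665 - ((-100/7 + 217/167) + 527))) = -6467/(-2356 + (665 - (-15181/1169 + 527))) = -6467/(-2356 + (665 - 1*600882/1169)) = -6467/(-2356 + (665 - 600882/1169)) = -6467/(-2356 + 176503/1169) = -6467/(-2577661/1169) = -6467*(-1169/2577661) = 7559923/2577661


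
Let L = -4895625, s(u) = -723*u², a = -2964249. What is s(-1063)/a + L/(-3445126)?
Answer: 943022708880529/3404070433458 ≈ 277.03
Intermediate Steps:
s(-1063)/a + L/(-3445126) = -723*(-1063)²/(-2964249) - 4895625/(-3445126) = -723*1129969*(-1/2964249) - 4895625*(-1/3445126) = -816967587*(-1/2964249) + 4895625/3445126 = 272322529/988083 + 4895625/3445126 = 943022708880529/3404070433458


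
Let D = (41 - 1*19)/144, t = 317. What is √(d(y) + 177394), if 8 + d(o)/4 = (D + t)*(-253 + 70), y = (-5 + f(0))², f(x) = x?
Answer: I*√1972578/6 ≈ 234.08*I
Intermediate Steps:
y = 25 (y = (-5 + 0)² = (-5)² = 25)
D = 11/72 (D = (41 - 19)*(1/144) = 22*(1/144) = 11/72 ≈ 0.15278)
d(o) = -1393127/6 (d(o) = -32 + 4*((11/72 + 317)*(-253 + 70)) = -32 + 4*((22835/72)*(-183)) = -32 + 4*(-1392935/24) = -32 - 1392935/6 = -1393127/6)
√(d(y) + 177394) = √(-1393127/6 + 177394) = √(-328763/6) = I*√1972578/6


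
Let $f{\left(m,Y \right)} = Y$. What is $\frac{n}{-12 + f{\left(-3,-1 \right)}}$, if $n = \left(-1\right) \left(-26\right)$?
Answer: $-2$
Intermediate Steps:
$n = 26$
$\frac{n}{-12 + f{\left(-3,-1 \right)}} = \frac{1}{-12 - 1} \cdot 26 = \frac{1}{-13} \cdot 26 = \left(- \frac{1}{13}\right) 26 = -2$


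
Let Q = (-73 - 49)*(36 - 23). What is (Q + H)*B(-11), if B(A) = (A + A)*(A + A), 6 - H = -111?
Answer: -710996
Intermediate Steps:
H = 117 (H = 6 - 1*(-111) = 6 + 111 = 117)
Q = -1586 (Q = -122*13 = -1586)
B(A) = 4*A² (B(A) = (2*A)*(2*A) = 4*A²)
(Q + H)*B(-11) = (-1586 + 117)*(4*(-11)²) = -5876*121 = -1469*484 = -710996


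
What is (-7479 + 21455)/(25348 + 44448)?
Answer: 3494/17449 ≈ 0.20024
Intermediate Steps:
(-7479 + 21455)/(25348 + 44448) = 13976/69796 = 13976*(1/69796) = 3494/17449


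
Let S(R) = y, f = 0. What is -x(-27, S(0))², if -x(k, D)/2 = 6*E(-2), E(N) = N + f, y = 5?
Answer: -576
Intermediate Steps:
S(R) = 5
E(N) = N (E(N) = N + 0 = N)
x(k, D) = 24 (x(k, D) = -12*(-2) = -2*(-12) = 24)
-x(-27, S(0))² = -1*24² = -1*576 = -576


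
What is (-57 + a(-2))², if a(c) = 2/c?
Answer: 3364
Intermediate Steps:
(-57 + a(-2))² = (-57 + 2/(-2))² = (-57 + 2*(-½))² = (-57 - 1)² = (-58)² = 3364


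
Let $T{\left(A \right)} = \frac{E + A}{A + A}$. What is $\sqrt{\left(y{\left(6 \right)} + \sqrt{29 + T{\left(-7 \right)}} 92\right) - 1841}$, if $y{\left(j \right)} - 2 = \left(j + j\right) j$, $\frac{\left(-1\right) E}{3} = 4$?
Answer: $\frac{\sqrt{-86583 + 1610 \sqrt{238}}}{7} \approx 35.498 i$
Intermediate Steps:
$E = -12$ ($E = \left(-3\right) 4 = -12$)
$T{\left(A \right)} = \frac{-12 + A}{2 A}$ ($T{\left(A \right)} = \frac{-12 + A}{A + A} = \frac{-12 + A}{2 A}$)
$y{\left(j \right)} = 2 + 2 j^{2}$ ($y{\left(j \right)} = 2 + \left(j + j\right) j = 2 + 2 j j = 2 + 2 j^{2}$)
$\sqrt{\left(y{\left(6 \right)} + \sqrt{29 + T{\left(-7 \right)}} 92\right) - 1841} = \sqrt{\left(\left(2 + 2 \cdot 6^{2}\right) + \sqrt{29 + \frac{-12 - 7}{2 \left(-7\right)}} 92\right) - 1841} = \sqrt{\left(\left(2 + 2 \cdot 36\right) + \sqrt{29 + \frac{1}{2} \left(- \frac{1}{7}\right) \left(-19\right)} 92\right) - 1841} = \sqrt{\left(\left(2 + 72\right) + \sqrt{29 + \frac{19}{14}} \cdot 92\right) - 1841} = \sqrt{\left(74 + \sqrt{\frac{425}{14}} \cdot 92\right) - 1841} = \sqrt{\left(74 + \frac{5 \sqrt{238}}{14} \cdot 92\right) - 1841} = \sqrt{\left(74 + \frac{230 \sqrt{238}}{7}\right) - 1841} = \sqrt{-1767 + \frac{230 \sqrt{238}}{7}}$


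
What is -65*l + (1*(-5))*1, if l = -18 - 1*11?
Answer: 1880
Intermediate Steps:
l = -29 (l = -18 - 11 = -29)
-65*l + (1*(-5))*1 = -65*(-29) + (1*(-5))*1 = 1885 - 5*1 = 1885 - 5 = 1880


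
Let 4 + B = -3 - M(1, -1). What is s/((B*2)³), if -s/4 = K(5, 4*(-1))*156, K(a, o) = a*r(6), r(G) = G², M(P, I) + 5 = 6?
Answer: 1755/64 ≈ 27.422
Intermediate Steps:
M(P, I) = 1 (M(P, I) = -5 + 6 = 1)
B = -8 (B = -4 + (-3 - 1*1) = -4 + (-3 - 1) = -4 - 4 = -8)
K(a, o) = 36*a (K(a, o) = a*6² = a*36 = 36*a)
s = -112320 (s = -4*36*5*156 = -720*156 = -4*28080 = -112320)
s/((B*2)³) = -112320/((-8*2)³) = -112320/((-16)³) = -112320/(-4096) = -112320*(-1/4096) = 1755/64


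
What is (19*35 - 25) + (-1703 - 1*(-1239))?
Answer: 176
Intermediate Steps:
(19*35 - 25) + (-1703 - 1*(-1239)) = (665 - 25) + (-1703 + 1239) = 640 - 464 = 176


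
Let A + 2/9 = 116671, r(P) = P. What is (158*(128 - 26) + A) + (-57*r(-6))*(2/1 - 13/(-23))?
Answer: 27668465/207 ≈ 1.3366e+5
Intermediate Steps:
A = 1050037/9 (A = -2/9 + 116671 = 1050037/9 ≈ 1.1667e+5)
(158*(128 - 26) + A) + (-57*r(-6))*(2/1 - 13/(-23)) = (158*(128 - 26) + 1050037/9) + (-57*(-6))*(2/1 - 13/(-23)) = (158*102 + 1050037/9) + 342*(2*1 - 13*(-1/23)) = (16116 + 1050037/9) + 342*(2 + 13/23) = 1195081/9 + 342*(59/23) = 1195081/9 + 20178/23 = 27668465/207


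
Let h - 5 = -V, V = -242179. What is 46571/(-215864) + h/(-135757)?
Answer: -58601146223/29305049048 ≈ -1.9997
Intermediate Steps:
h = 242184 (h = 5 - 1*(-242179) = 5 + 242179 = 242184)
46571/(-215864) + h/(-135757) = 46571/(-215864) + 242184/(-135757) = 46571*(-1/215864) + 242184*(-1/135757) = -46571/215864 - 242184/135757 = -58601146223/29305049048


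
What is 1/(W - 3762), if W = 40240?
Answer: 1/36478 ≈ 2.7414e-5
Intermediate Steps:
1/(W - 3762) = 1/(40240 - 3762) = 1/36478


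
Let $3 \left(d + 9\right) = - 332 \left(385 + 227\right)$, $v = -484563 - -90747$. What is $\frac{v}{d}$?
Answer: $\frac{131272}{22579} \approx 5.8139$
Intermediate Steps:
$v = -393816$ ($v = -484563 + 90747 = -393816$)
$d = -67737$ ($d = -9 + \frac{\left(-332\right) \left(385 + 227\right)}{3} = -9 + \frac{\left(-332\right) 612}{3} = -9 + \frac{1}{3} \left(-203184\right) = -9 - 67728 = -67737$)
$\frac{v}{d} = - \frac{393816}{-67737} = \left(-393816\right) \left(- \frac{1}{67737}\right) = \frac{131272}{22579}$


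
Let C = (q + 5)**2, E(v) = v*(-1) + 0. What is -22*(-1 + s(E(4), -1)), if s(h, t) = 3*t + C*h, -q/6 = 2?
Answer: 4400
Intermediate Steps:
q = -12 (q = -6*2 = -12)
E(v) = -v (E(v) = -v + 0 = -v)
C = 49 (C = (-12 + 5)**2 = (-7)**2 = 49)
s(h, t) = 3*t + 49*h
-22*(-1 + s(E(4), -1)) = -22*(-1 + (3*(-1) + 49*(-1*4))) = -22*(-1 + (-3 + 49*(-4))) = -22*(-1 + (-3 - 196)) = -22*(-1 - 199) = -22*(-200) = 4400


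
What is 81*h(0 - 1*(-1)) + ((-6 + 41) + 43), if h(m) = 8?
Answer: 726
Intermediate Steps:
81*h(0 - 1*(-1)) + ((-6 + 41) + 43) = 81*8 + ((-6 + 41) + 43) = 648 + (35 + 43) = 648 + 78 = 726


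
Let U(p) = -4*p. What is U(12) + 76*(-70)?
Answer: -5368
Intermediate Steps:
U(12) + 76*(-70) = -4*12 + 76*(-70) = -48 - 5320 = -5368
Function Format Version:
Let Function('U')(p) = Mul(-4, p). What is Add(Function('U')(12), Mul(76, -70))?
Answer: -5368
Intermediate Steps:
Add(Function('U')(12), Mul(76, -70)) = Add(Mul(-4, 12), Mul(76, -70)) = Add(-48, -5320) = -5368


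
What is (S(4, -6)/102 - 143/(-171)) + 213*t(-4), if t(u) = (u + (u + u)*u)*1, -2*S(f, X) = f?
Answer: 17339722/2907 ≈ 5964.8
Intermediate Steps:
S(f, X) = -f/2
t(u) = u + 2*u² (t(u) = (u + (2*u)*u)*1 = (u + 2*u²)*1 = u + 2*u²)
(S(4, -6)/102 - 143/(-171)) + 213*t(-4) = (-½*4/102 - 143/(-171)) + 213*(-4*(1 + 2*(-4))) = (-2*1/102 - 143*(-1/171)) + 213*(-4*(1 - 8)) = (-1/51 + 143/171) + 213*(-4*(-7)) = 2374/2907 + 213*28 = 2374/2907 + 5964 = 17339722/2907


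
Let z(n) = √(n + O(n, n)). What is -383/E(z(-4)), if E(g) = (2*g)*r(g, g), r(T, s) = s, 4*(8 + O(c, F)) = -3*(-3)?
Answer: 766/39 ≈ 19.641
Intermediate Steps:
O(c, F) = -23/4 (O(c, F) = -8 + (-3*(-3))/4 = -8 + (¼)*9 = -8 + 9/4 = -23/4)
z(n) = √(-23/4 + n) (z(n) = √(n - 23/4) = √(-23/4 + n))
E(g) = 2*g² (E(g) = (2*g)*g = 2*g²)
-383/E(z(-4)) = -383*2/(-23 + 4*(-4)) = -383*2/(-23 - 16) = -383/(2*(√(-39)/2)²) = -383/(2*((I*√39)/2)²) = -383/(2*(I*√39/2)²) = -383/(2*(-39/4)) = -383/(-39/2) = -383*(-2/39) = 766/39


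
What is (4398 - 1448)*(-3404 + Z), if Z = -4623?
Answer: -23679650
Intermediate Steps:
(4398 - 1448)*(-3404 + Z) = (4398 - 1448)*(-3404 - 4623) = 2950*(-8027) = -23679650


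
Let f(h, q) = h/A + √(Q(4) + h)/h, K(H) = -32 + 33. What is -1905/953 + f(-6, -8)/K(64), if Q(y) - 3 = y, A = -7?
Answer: -52373/40026 ≈ -1.3085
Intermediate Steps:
K(H) = 1
Q(y) = 3 + y
f(h, q) = -h/7 + √(7 + h)/h (f(h, q) = h/(-7) + √((3 + 4) + h)/h = h*(-⅐) + √(7 + h)/h = -h/7 + √(7 + h)/h)
-1905/953 + f(-6, -8)/K(64) = -1905/953 + (-⅐*(-6) + √(7 - 6)/(-6))/1 = -1905*1/953 + (6/7 - √1/6)*1 = -1905/953 + (6/7 - ⅙*1)*1 = -1905/953 + (6/7 - ⅙)*1 = -1905/953 + (29/42)*1 = -1905/953 + 29/42 = -52373/40026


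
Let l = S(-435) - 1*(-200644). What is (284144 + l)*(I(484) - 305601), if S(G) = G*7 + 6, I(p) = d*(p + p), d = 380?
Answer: 29983576011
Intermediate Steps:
I(p) = 760*p (I(p) = 380*(p + p) = 380*(2*p) = 760*p)
S(G) = 6 + 7*G (S(G) = 7*G + 6 = 6 + 7*G)
l = 197605 (l = (6 + 7*(-435)) - 1*(-200644) = (6 - 3045) + 200644 = -3039 + 200644 = 197605)
(284144 + l)*(I(484) - 305601) = (284144 + 197605)*(760*484 - 305601) = 481749*(367840 - 305601) = 481749*62239 = 29983576011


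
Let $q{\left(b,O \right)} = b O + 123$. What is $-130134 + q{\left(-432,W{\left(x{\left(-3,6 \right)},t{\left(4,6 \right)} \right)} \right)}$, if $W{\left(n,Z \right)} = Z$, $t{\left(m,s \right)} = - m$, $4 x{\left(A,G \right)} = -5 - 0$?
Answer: $-128283$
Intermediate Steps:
$x{\left(A,G \right)} = - \frac{5}{4}$ ($x{\left(A,G \right)} = \frac{-5 - 0}{4} = \frac{-5 + 0}{4} = \frac{1}{4} \left(-5\right) = - \frac{5}{4}$)
$q{\left(b,O \right)} = 123 + O b$ ($q{\left(b,O \right)} = O b + 123 = 123 + O b$)
$-130134 + q{\left(-432,W{\left(x{\left(-3,6 \right)},t{\left(4,6 \right)} \right)} \right)} = -130134 + \left(123 + \left(-1\right) 4 \left(-432\right)\right) = -130134 + \left(123 - -1728\right) = -130134 + \left(123 + 1728\right) = -130134 + 1851 = -128283$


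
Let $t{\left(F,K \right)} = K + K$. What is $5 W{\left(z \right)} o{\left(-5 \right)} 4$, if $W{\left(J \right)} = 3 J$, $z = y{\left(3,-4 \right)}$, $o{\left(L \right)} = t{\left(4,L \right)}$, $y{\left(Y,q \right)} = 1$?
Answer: $-600$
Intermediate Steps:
$t{\left(F,K \right)} = 2 K$
$o{\left(L \right)} = 2 L$
$z = 1$
$5 W{\left(z \right)} o{\left(-5 \right)} 4 = 5 \cdot 3 \cdot 1 \cdot 2 \left(-5\right) 4 = 5 \cdot 3 \left(-10\right) 4 = 15 \left(-10\right) 4 = \left(-150\right) 4 = -600$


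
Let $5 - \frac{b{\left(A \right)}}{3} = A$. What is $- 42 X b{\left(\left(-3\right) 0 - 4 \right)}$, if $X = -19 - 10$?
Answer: $32886$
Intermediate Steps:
$b{\left(A \right)} = 15 - 3 A$
$X = -29$
$- 42 X b{\left(\left(-3\right) 0 - 4 \right)} = \left(-42\right) \left(-29\right) \left(15 - 3 \left(\left(-3\right) 0 - 4\right)\right) = 1218 \left(15 - 3 \left(0 - 4\right)\right) = 1218 \left(15 - -12\right) = 1218 \left(15 + 12\right) = 1218 \cdot 27 = 32886$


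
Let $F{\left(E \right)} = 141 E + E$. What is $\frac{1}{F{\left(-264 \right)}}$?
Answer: $- \frac{1}{37488} \approx -2.6675 \cdot 10^{-5}$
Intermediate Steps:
$F{\left(E \right)} = 142 E$
$\frac{1}{F{\left(-264 \right)}} = \frac{1}{142 \left(-264\right)} = \frac{1}{-37488} = - \frac{1}{37488}$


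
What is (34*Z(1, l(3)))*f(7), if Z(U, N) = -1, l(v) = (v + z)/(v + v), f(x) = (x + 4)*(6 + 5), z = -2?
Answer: -4114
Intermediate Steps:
f(x) = 44 + 11*x (f(x) = (4 + x)*11 = 44 + 11*x)
l(v) = (-2 + v)/(2*v) (l(v) = (v - 2)/(v + v) = (-2 + v)/((2*v)) = (-2 + v)*(1/(2*v)) = (-2 + v)/(2*v))
(34*Z(1, l(3)))*f(7) = (34*(-1))*(44 + 11*7) = -34*(44 + 77) = -34*121 = -4114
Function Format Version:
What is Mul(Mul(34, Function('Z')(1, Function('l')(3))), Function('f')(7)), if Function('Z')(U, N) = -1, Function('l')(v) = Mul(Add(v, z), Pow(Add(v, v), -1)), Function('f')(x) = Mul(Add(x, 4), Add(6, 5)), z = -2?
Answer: -4114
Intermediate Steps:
Function('f')(x) = Add(44, Mul(11, x)) (Function('f')(x) = Mul(Add(4, x), 11) = Add(44, Mul(11, x)))
Function('l')(v) = Mul(Rational(1, 2), Pow(v, -1), Add(-2, v)) (Function('l')(v) = Mul(Add(v, -2), Pow(Add(v, v), -1)) = Mul(Add(-2, v), Pow(Mul(2, v), -1)) = Mul(Add(-2, v), Mul(Rational(1, 2), Pow(v, -1))) = Mul(Rational(1, 2), Pow(v, -1), Add(-2, v)))
Mul(Mul(34, Function('Z')(1, Function('l')(3))), Function('f')(7)) = Mul(Mul(34, -1), Add(44, Mul(11, 7))) = Mul(-34, Add(44, 77)) = Mul(-34, 121) = -4114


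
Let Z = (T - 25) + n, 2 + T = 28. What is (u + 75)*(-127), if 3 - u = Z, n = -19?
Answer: -12192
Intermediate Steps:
T = 26 (T = -2 + 28 = 26)
Z = -18 (Z = (26 - 25) - 19 = 1 - 19 = -18)
u = 21 (u = 3 - 1*(-18) = 3 + 18 = 21)
(u + 75)*(-127) = (21 + 75)*(-127) = 96*(-127) = -12192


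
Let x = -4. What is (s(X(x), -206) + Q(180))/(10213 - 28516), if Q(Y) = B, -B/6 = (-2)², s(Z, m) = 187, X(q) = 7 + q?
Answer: -163/18303 ≈ -0.0089056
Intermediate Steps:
B = -24 (B = -6*(-2)² = -6*4 = -24)
Q(Y) = -24
(s(X(x), -206) + Q(180))/(10213 - 28516) = (187 - 24)/(10213 - 28516) = 163/(-18303) = 163*(-1/18303) = -163/18303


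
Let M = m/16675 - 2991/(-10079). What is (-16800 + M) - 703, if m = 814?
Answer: -2941624310244/168067325 ≈ -17503.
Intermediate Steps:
M = 58079231/168067325 (M = 814/16675 - 2991/(-10079) = 814*(1/16675) - 2991*(-1/10079) = 814/16675 + 2991/10079 = 58079231/168067325 ≈ 0.34557)
(-16800 + M) - 703 = (-16800 + 58079231/168067325) - 703 = -2823472980769/168067325 - 703 = -2941624310244/168067325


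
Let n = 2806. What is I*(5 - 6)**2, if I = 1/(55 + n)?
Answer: 1/2861 ≈ 0.00034953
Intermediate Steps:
I = 1/2861 (I = 1/(55 + 2806) = 1/2861 ≈ 0.00034953)
I*(5 - 6)**2 = (5 - 6)**2/2861 = (1/2861)*(-1)**2 = (1/2861)*1 = 1/2861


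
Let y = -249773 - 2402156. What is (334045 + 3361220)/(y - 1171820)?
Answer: -410585/424861 ≈ -0.96640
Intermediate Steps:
y = -2651929
(334045 + 3361220)/(y - 1171820) = (334045 + 3361220)/(-2651929 - 1171820) = 3695265/(-3823749) = 3695265*(-1/3823749) = -410585/424861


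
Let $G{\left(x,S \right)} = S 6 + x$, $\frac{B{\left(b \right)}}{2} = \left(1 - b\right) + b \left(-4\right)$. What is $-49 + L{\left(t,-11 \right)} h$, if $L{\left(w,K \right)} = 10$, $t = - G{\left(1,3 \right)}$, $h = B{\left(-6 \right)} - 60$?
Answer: $-29$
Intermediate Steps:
$B{\left(b \right)} = 2 - 10 b$ ($B{\left(b \right)} = 2 \left(\left(1 - b\right) + b \left(-4\right)\right) = 2 \left(\left(1 - b\right) - 4 b\right) = 2 \left(1 - 5 b\right) = 2 - 10 b$)
$G{\left(x,S \right)} = x + 6 S$ ($G{\left(x,S \right)} = 6 S + x = x + 6 S$)
$h = 2$ ($h = \left(2 - -60\right) - 60 = \left(2 + 60\right) - 60 = 62 - 60 = 2$)
$t = -19$ ($t = - (1 + 6 \cdot 3) = - (1 + 18) = \left(-1\right) 19 = -19$)
$-49 + L{\left(t,-11 \right)} h = -49 + 10 \cdot 2 = -49 + 20 = -29$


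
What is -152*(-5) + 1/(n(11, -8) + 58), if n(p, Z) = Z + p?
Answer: 46361/61 ≈ 760.02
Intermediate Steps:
-152*(-5) + 1/(n(11, -8) + 58) = -152*(-5) + 1/((-8 + 11) + 58) = 760 + 1/(3 + 58) = 760 + 1/61 = 46361/61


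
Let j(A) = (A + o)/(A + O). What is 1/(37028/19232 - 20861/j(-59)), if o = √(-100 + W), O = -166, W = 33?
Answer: 4808*(√67 + 59*I)/(-22566883637*I + 9257*√67) ≈ -1.257e-5 + 1.744e-6*I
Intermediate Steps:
o = I*√67 (o = √(-100 + 33) = √(-67) = I*√67 ≈ 8.1853*I)
j(A) = (A + I*√67)/(-166 + A) (j(A) = (A + I*√67)/(A - 166) = (A + I*√67)/(-166 + A))
1/(37028/19232 - 20861/j(-59)) = 1/(37028/19232 - 20861*(-166 - 59)/(-59 + I*√67)) = 1/(37028*(1/19232) - 20861*(-225/(-59 + I*√67))) = 1/(9257/4808 - 20861*(-225/(-59 + I*√67))) = 1/(9257/4808 - 20861/(59/225 - I*√67/225))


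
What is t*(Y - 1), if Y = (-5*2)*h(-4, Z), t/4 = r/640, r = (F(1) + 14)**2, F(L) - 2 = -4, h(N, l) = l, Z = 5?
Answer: -459/10 ≈ -45.900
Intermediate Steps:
F(L) = -2 (F(L) = 2 - 4 = -2)
r = 144 (r = (-2 + 14)**2 = 12**2 = 144)
t = 9/10 (t = 4*(144/640) = 4*(144*(1/640)) = 4*(9/40) = 9/10 ≈ 0.90000)
Y = -50 (Y = -5*2*5 = -10*5 = -50)
t*(Y - 1) = 9*(-50 - 1)/10 = (9/10)*(-51) = -459/10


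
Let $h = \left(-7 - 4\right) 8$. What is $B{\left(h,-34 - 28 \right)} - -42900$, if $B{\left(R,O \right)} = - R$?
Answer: $42988$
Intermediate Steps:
$h = -88$ ($h = \left(-11\right) 8 = -88$)
$B{\left(h,-34 - 28 \right)} - -42900 = \left(-1\right) \left(-88\right) - -42900 = 88 + 42900 = 42988$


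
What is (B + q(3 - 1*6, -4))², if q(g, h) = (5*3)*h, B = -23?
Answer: 6889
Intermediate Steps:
q(g, h) = 15*h
(B + q(3 - 1*6, -4))² = (-23 + 15*(-4))² = (-23 - 60)² = (-83)² = 6889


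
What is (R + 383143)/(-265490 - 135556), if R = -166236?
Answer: -216907/401046 ≈ -0.54085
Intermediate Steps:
(R + 383143)/(-265490 - 135556) = (-166236 + 383143)/(-265490 - 135556) = 216907/(-401046) = 216907*(-1/401046) = -216907/401046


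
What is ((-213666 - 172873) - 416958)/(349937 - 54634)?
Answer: -803497/295303 ≈ -2.7209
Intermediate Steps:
((-213666 - 172873) - 416958)/(349937 - 54634) = (-386539 - 416958)/295303 = -803497*1/295303 = -803497/295303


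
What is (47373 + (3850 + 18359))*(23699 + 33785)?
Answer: 3999851688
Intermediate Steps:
(47373 + (3850 + 18359))*(23699 + 33785) = (47373 + 22209)*57484 = 69582*57484 = 3999851688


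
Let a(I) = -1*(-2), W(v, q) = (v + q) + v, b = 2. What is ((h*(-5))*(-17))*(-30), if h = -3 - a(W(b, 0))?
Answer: 12750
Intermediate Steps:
W(v, q) = q + 2*v (W(v, q) = (q + v) + v = q + 2*v)
a(I) = 2
h = -5 (h = -3 - 1*2 = -3 - 2 = -5)
((h*(-5))*(-17))*(-30) = (-5*(-5)*(-17))*(-30) = (25*(-17))*(-30) = -425*(-30) = 12750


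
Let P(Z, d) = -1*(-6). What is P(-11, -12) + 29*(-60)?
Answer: -1734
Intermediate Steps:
P(Z, d) = 6
P(-11, -12) + 29*(-60) = 6 + 29*(-60) = 6 - 1740 = -1734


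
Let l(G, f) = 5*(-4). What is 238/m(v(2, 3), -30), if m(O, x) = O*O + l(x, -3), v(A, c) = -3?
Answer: -238/11 ≈ -21.636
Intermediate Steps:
l(G, f) = -20
m(O, x) = -20 + O² (m(O, x) = O*O - 20 = O² - 20 = -20 + O²)
238/m(v(2, 3), -30) = 238/(-20 + (-3)²) = 238/(-20 + 9) = 238/(-11) = 238*(-1/11) = -238/11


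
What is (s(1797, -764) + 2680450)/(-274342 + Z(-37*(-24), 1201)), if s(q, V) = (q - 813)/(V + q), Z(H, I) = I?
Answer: -2768905834/282154653 ≈ -9.8134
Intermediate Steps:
s(q, V) = (-813 + q)/(V + q)
(s(1797, -764) + 2680450)/(-274342 + Z(-37*(-24), 1201)) = ((-813 + 1797)/(-764 + 1797) + 2680450)/(-274342 + 1201) = (984/1033 + 2680450)/(-273141) = ((1/1033)*984 + 2680450)*(-1/273141) = (984/1033 + 2680450)*(-1/273141) = (2768905834/1033)*(-1/273141) = -2768905834/282154653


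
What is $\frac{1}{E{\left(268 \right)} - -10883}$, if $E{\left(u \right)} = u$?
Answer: $\frac{1}{11151} \approx 8.9678 \cdot 10^{-5}$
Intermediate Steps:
$\frac{1}{E{\left(268 \right)} - -10883} = \frac{1}{268 - -10883} = \frac{1}{268 + \left(-3442 + 14325\right)} = \frac{1}{268 + 10883} = \frac{1}{11151}$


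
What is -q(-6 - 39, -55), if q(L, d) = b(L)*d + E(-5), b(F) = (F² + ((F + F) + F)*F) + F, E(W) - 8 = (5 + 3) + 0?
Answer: 443009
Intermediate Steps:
E(W) = 16 (E(W) = 8 + ((5 + 3) + 0) = 8 + (8 + 0) = 8 + 8 = 16)
b(F) = F + 4*F² (b(F) = (F² + (2*F + F)*F) + F = (F² + (3*F)*F) + F = (F² + 3*F²) + F = 4*F² + F = F + 4*F²)
q(L, d) = 16 + L*d*(1 + 4*L) (q(L, d) = (L*(1 + 4*L))*d + 16 = L*d*(1 + 4*L) + 16 = 16 + L*d*(1 + 4*L))
-q(-6 - 39, -55) = -(16 + (-6 - 39)*(-55)*(1 + 4*(-6 - 39))) = -(16 - 45*(-55)*(1 + 4*(-45))) = -(16 - 45*(-55)*(1 - 180)) = -(16 - 45*(-55)*(-179)) = -(16 - 443025) = -1*(-443009) = 443009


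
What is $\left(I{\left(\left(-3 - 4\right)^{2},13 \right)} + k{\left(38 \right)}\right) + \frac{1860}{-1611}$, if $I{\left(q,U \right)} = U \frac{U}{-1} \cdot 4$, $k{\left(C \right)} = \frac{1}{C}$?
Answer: $- \frac{13817479}{20406} \approx -677.13$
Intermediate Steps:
$I{\left(q,U \right)} = - 4 U^{2}$ ($I{\left(q,U \right)} = U U \left(-1\right) 4 = U \left(- U\right) 4 = - U^{2} \cdot 4 = - 4 U^{2}$)
$\left(I{\left(\left(-3 - 4\right)^{2},13 \right)} + k{\left(38 \right)}\right) + \frac{1860}{-1611} = \left(- 4 \cdot 13^{2} + \frac{1}{38}\right) + \frac{1860}{-1611} = \left(\left(-4\right) 169 + \frac{1}{38}\right) + 1860 \left(- \frac{1}{1611}\right) = \left(-676 + \frac{1}{38}\right) - \frac{620}{537} = - \frac{25687}{38} - \frac{620}{537} = - \frac{13817479}{20406}$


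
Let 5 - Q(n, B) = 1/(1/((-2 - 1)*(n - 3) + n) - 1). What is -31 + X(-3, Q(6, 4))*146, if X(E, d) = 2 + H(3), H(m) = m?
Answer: 699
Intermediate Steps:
Q(n, B) = 5 - 1/(-1 + 1/(9 - 2*n)) (Q(n, B) = 5 - 1/(1/((-2 - 1)*(n - 3) + n) - 1) = 5 - 1/(1/(-3*(-3 + n) + n) - 1) = 5 - 1/(1/((9 - 3*n) + n) - 1) = 5 - 1/(1/(9 - 2*n) - 1) = 5 - 1/(-1 + 1/(9 - 2*n)))
X(E, d) = 5 (X(E, d) = 2 + 3 = 5)
-31 + X(-3, Q(6, 4))*146 = -31 + 5*146 = -31 + 730 = 699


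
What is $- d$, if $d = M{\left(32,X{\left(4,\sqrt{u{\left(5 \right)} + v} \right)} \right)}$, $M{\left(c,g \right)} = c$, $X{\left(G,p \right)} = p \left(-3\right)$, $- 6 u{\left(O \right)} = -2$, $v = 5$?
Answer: $-32$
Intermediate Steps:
$u{\left(O \right)} = \frac{1}{3}$ ($u{\left(O \right)} = \left(- \frac{1}{6}\right) \left(-2\right) = \frac{1}{3}$)
$X{\left(G,p \right)} = - 3 p$
$d = 32$
$- d = \left(-1\right) 32 = -32$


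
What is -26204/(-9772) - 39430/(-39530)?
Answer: 35528852/9657179 ≈ 3.6790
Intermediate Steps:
-26204/(-9772) - 39430/(-39530) = -26204*(-1/9772) - 39430*(-1/39530) = 6551/2443 + 3943/3953 = 35528852/9657179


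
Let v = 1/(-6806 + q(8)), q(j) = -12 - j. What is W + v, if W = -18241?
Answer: -124513067/6826 ≈ -18241.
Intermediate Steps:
v = -1/6826 (v = 1/(-6806 + (-12 - 1*8)) = 1/(-6806 + (-12 - 8)) = 1/(-6806 - 20) = 1/(-6826) = -1/6826 ≈ -0.00014650)
W + v = -18241 - 1/6826 = -124513067/6826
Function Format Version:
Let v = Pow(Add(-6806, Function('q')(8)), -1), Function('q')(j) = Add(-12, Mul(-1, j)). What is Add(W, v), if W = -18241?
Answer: Rational(-124513067, 6826) ≈ -18241.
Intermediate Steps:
v = Rational(-1, 6826) (v = Pow(Add(-6806, Add(-12, Mul(-1, 8))), -1) = Pow(Add(-6806, Add(-12, -8)), -1) = Pow(Add(-6806, -20), -1) = Pow(-6826, -1) = Rational(-1, 6826) ≈ -0.00014650)
Add(W, v) = Add(-18241, Rational(-1, 6826)) = Rational(-124513067, 6826)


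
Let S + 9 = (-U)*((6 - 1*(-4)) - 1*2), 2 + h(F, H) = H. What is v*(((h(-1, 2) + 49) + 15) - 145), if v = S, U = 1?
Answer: 1377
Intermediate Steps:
h(F, H) = -2 + H
S = -17 (S = -9 + (-1*1)*((6 - 1*(-4)) - 1*2) = -9 - ((6 + 4) - 2) = -9 - (10 - 2) = -9 - 1*8 = -9 - 8 = -17)
v = -17
v*(((h(-1, 2) + 49) + 15) - 145) = -17*((((-2 + 2) + 49) + 15) - 145) = -17*(((0 + 49) + 15) - 145) = -17*((49 + 15) - 145) = -17*(64 - 145) = -17*(-81) = 1377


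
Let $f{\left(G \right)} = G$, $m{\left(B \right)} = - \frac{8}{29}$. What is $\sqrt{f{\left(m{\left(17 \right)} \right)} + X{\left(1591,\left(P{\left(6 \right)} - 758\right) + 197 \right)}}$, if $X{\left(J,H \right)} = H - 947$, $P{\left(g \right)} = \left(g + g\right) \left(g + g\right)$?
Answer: $\frac{6 i \sqrt{31871}}{29} \approx 36.936 i$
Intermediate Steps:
$m{\left(B \right)} = - \frac{8}{29}$ ($m{\left(B \right)} = \left(-8\right) \frac{1}{29} = - \frac{8}{29}$)
$P{\left(g \right)} = 4 g^{2}$ ($P{\left(g \right)} = 2 g 2 g = 4 g^{2}$)
$X{\left(J,H \right)} = -947 + H$
$\sqrt{f{\left(m{\left(17 \right)} \right)} + X{\left(1591,\left(P{\left(6 \right)} - 758\right) + 197 \right)}} = \sqrt{- \frac{8}{29} + \left(-947 + \left(\left(4 \cdot 6^{2} - 758\right) + 197\right)\right)} = \sqrt{- \frac{8}{29} + \left(-947 + \left(\left(4 \cdot 36 - 758\right) + 197\right)\right)} = \sqrt{- \frac{8}{29} + \left(-947 + \left(\left(144 - 758\right) + 197\right)\right)} = \sqrt{- \frac{8}{29} + \left(-947 + \left(-614 + 197\right)\right)} = \sqrt{- \frac{8}{29} - 1364} = \sqrt{- \frac{39564}{29}} = \frac{6 i \sqrt{31871}}{29}$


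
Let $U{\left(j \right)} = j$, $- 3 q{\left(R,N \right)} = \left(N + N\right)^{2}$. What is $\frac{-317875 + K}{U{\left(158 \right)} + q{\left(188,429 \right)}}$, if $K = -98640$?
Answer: $\frac{83303}{49046} \approx 1.6985$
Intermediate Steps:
$q{\left(R,N \right)} = - \frac{4 N^{2}}{3}$ ($q{\left(R,N \right)} = - \frac{\left(N + N\right)^{2}}{3} = - \frac{\left(2 N\right)^{2}}{3} = - \frac{4 N^{2}}{3}$)
$\frac{-317875 + K}{U{\left(158 \right)} + q{\left(188,429 \right)}} = \frac{-317875 - 98640}{158 - \frac{4 \cdot 429^{2}}{3}} = - \frac{416515}{158 - 245388} = - \frac{416515}{-245230} = \left(-416515\right) \left(- \frac{1}{245230}\right) = \frac{83303}{49046}$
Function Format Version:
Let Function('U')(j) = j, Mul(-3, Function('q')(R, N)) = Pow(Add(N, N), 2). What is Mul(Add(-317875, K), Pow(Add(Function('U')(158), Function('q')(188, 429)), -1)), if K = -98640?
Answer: Rational(83303, 49046) ≈ 1.6985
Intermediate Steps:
Function('q')(R, N) = Mul(Rational(-4, 3), Pow(N, 2)) (Function('q')(R, N) = Mul(Rational(-1, 3), Pow(Add(N, N), 2)) = Mul(Rational(-1, 3), Pow(Mul(2, N), 2)) = Mul(Rational(-1, 3), Mul(4, Pow(N, 2))) = Mul(Rational(-4, 3), Pow(N, 2)))
Mul(Add(-317875, K), Pow(Add(Function('U')(158), Function('q')(188, 429)), -1)) = Mul(Add(-317875, -98640), Pow(Add(158, Mul(Rational(-4, 3), Pow(429, 2))), -1)) = Mul(-416515, Pow(Add(158, Mul(Rational(-4, 3), 184041)), -1)) = Mul(-416515, Pow(Add(158, -245388), -1)) = Mul(-416515, Pow(-245230, -1)) = Mul(-416515, Rational(-1, 245230)) = Rational(83303, 49046)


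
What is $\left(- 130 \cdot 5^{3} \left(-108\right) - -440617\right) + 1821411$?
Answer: $4017028$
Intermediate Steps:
$\left(- 130 \cdot 5^{3} \left(-108\right) - -440617\right) + 1821411 = \left(\left(-130\right) 125 \left(-108\right) + 440617\right) + 1821411 = \left(\left(-16250\right) \left(-108\right) + 440617\right) + 1821411 = \left(1755000 + 440617\right) + 1821411 = 2195617 + 1821411 = 4017028$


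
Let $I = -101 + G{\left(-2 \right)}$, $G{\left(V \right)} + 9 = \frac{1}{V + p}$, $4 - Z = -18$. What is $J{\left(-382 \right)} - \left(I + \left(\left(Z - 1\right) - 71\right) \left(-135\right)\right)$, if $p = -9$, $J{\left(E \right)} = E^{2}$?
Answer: $\frac{1532125}{11} \approx 1.3928 \cdot 10^{5}$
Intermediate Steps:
$Z = 22$ ($Z = 4 - -18 = 4 + 18 = 22$)
$G{\left(V \right)} = -9 + \frac{1}{-9 + V}$ ($G{\left(V \right)} = -9 + \frac{1}{V - 9} = -9 + \frac{1}{-9 + V}$)
$I = - \frac{1211}{11}$ ($I = -101 + \frac{82 - -18}{-9 - 2} = -101 + \frac{82 + 18}{-11} = -101 - \frac{100}{11} = - \frac{1211}{11} \approx -110.09$)
$J{\left(-382 \right)} - \left(I + \left(\left(Z - 1\right) - 71\right) \left(-135\right)\right) = \left(-382\right)^{2} - \left(- \frac{1211}{11} + \left(\left(22 - 1\right) - 71\right) \left(-135\right)\right) = 145924 - \left(- \frac{1211}{11} + \left(21 - 71\right) \left(-135\right)\right) = 145924 - \left(- \frac{1211}{11} - -6750\right) = 145924 - \left(- \frac{1211}{11} + 6750\right) = 145924 - \frac{73039}{11} = \frac{1532125}{11}$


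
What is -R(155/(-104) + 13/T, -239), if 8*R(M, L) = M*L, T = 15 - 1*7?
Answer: 1673/416 ≈ 4.0216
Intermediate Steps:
T = 8 (T = 15 - 7 = 8)
R(M, L) = L*M/8 (R(M, L) = (M*L)/8 = (L*M)/8 = L*M/8)
-R(155/(-104) + 13/T, -239) = -(-239)*(155/(-104) + 13/8)/8 = -(-239)*(155*(-1/104) + 13*(1/8))/8 = -(-239)*(-155/104 + 13/8)/8 = -(-239)*7/(8*52) = -1*(-1673/416) = 1673/416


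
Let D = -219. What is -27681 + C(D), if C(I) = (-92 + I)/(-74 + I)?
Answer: -8110222/293 ≈ -27680.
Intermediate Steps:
C(I) = (-92 + I)/(-74 + I)
-27681 + C(D) = -27681 + (-92 - 219)/(-74 - 219) = -27681 - 311/(-293) = -27681 - 1/293*(-311) = -27681 + 311/293 = -8110222/293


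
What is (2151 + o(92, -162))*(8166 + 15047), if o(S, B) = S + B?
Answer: 48306253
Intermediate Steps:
o(S, B) = B + S
(2151 + o(92, -162))*(8166 + 15047) = (2151 + (-162 + 92))*(8166 + 15047) = (2151 - 70)*23213 = 2081*23213 = 48306253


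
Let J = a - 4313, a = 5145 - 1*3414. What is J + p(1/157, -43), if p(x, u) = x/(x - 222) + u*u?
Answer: -25547250/34853 ≈ -733.00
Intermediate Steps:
a = 1731 (a = 5145 - 3414 = 1731)
p(x, u) = u² + x/(-222 + x) (p(x, u) = x/(-222 + x) + u² = u² + x/(-222 + x))
J = -2582 (J = 1731 - 4313 = -2582)
J + p(1/157, -43) = -2582 + (1/157 - 222*(-43)² + (-43)²/157)/(-222 + 1/157) = -2582 + (1/157 - 222*1849 + (1/157)*1849)/(-222 + 1/157) = -2582 + (1/157 - 410478 + 1849/157)/(-34853/157) = -2582 - 157/34853*(-64443196/157) = -2582 + 64443196/34853 = -25547250/34853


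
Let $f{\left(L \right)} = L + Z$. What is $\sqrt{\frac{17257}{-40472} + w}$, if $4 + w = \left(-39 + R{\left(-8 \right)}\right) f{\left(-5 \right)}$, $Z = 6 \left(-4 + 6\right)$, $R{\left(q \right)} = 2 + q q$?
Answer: $\frac{27 \sqrt{103679146}}{20236} \approx 13.586$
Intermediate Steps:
$R{\left(q \right)} = 2 + q^{2}$
$Z = 12$ ($Z = 6 \cdot 2 = 12$)
$f{\left(L \right)} = 12 + L$ ($f{\left(L \right)} = L + 12 = 12 + L$)
$w = 185$ ($w = -4 + \left(-39 + \left(2 + \left(-8\right)^{2}\right)\right) \left(12 - 5\right) = -4 + \left(-39 + \left(2 + 64\right)\right) 7 = -4 + \left(-39 + 66\right) 7 = -4 + 27 \cdot 7 = -4 + 189 = 185$)
$\sqrt{\frac{17257}{-40472} + w} = \sqrt{\frac{17257}{-40472} + 185} = \sqrt{17257 \left(- \frac{1}{40472}\right) + 185} = \sqrt{- \frac{17257}{40472} + 185} = \sqrt{\frac{7470063}{40472}} = \frac{27 \sqrt{103679146}}{20236}$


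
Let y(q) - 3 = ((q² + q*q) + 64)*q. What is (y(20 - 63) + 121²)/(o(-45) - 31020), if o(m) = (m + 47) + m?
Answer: 147122/31063 ≈ 4.7362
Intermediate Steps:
o(m) = 47 + 2*m (o(m) = (47 + m) + m = 47 + 2*m)
y(q) = 3 + q*(64 + 2*q²) (y(q) = 3 + ((q² + q*q) + 64)*q = 3 + ((q² + q²) + 64)*q = 3 + (2*q² + 64)*q = 3 + (64 + 2*q²)*q = 3 + q*(64 + 2*q²))
(y(20 - 63) + 121²)/(o(-45) - 31020) = ((3 + 2*(20 - 63)³ + 64*(20 - 63)) + 121²)/((47 + 2*(-45)) - 31020) = ((3 + 2*(-43)³ + 64*(-43)) + 14641)/((47 - 90) - 31020) = ((3 + 2*(-79507) - 2752) + 14641)/(-43 - 31020) = ((3 - 159014 - 2752) + 14641)/(-31063) = (-161763 + 14641)*(-1/31063) = -147122*(-1/31063) = 147122/31063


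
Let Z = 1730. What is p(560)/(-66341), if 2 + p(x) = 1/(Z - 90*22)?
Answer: 501/16585250 ≈ 3.0208e-5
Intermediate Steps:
p(x) = -501/250 (p(x) = -2 + 1/(1730 - 90*22) = -2 + 1/(1730 - 1980) = -2 + 1/(-250) = -2 - 1/250 = -501/250)
p(560)/(-66341) = -501/250/(-66341) = -501/250*(-1/66341) = 501/16585250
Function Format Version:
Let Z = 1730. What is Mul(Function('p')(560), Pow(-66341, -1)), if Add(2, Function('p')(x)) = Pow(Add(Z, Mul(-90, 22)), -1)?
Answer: Rational(501, 16585250) ≈ 3.0208e-5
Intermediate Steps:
Function('p')(x) = Rational(-501, 250) (Function('p')(x) = Add(-2, Pow(Add(1730, Mul(-90, 22)), -1)) = Add(-2, Pow(Add(1730, -1980), -1)) = Add(-2, Pow(-250, -1)) = Add(-2, Rational(-1, 250)) = Rational(-501, 250))
Mul(Function('p')(560), Pow(-66341, -1)) = Mul(Rational(-501, 250), Pow(-66341, -1)) = Mul(Rational(-501, 250), Rational(-1, 66341)) = Rational(501, 16585250)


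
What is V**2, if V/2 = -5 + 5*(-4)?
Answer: 2500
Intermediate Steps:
V = -50 (V = 2*(-5 + 5*(-4)) = 2*(-5 - 20) = 2*(-25) = -50)
V**2 = (-50)**2 = 2500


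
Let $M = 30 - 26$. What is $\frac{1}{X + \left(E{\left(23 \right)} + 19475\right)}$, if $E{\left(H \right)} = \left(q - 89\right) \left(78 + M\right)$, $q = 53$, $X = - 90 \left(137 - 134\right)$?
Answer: $\frac{1}{16253} \approx 6.1527 \cdot 10^{-5}$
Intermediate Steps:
$M = 4$ ($M = 30 - 26 = 4$)
$X = -270$ ($X = \left(-90\right) 3 = -270$)
$E{\left(H \right)} = -2952$ ($E{\left(H \right)} = \left(53 - 89\right) \left(78 + 4\right) = \left(-36\right) 82 = -2952$)
$\frac{1}{X + \left(E{\left(23 \right)} + 19475\right)} = \frac{1}{-270 + \left(-2952 + 19475\right)} = \frac{1}{-270 + 16523} = \frac{1}{16253}$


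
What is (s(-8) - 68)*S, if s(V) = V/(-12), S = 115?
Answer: -23230/3 ≈ -7743.3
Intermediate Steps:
s(V) = -V/12 (s(V) = V*(-1/12) = -V/12)
(s(-8) - 68)*S = (-1/12*(-8) - 68)*115 = (⅔ - 68)*115 = -202/3*115 = -23230/3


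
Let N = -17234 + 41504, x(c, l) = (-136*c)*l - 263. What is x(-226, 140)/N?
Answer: 1434259/8090 ≈ 177.29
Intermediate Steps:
x(c, l) = -263 - 136*c*l (x(c, l) = -136*c*l - 263 = -263 - 136*c*l)
N = 24270
x(-226, 140)/N = (-263 - 136*(-226)*140)/24270 = (-263 + 4303040)*(1/24270) = 4302777*(1/24270) = 1434259/8090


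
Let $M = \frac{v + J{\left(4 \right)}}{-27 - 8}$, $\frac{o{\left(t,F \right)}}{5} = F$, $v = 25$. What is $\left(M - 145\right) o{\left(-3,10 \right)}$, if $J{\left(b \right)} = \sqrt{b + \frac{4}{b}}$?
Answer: $- \frac{51000}{7} - \frac{10 \sqrt{5}}{7} \approx -7288.9$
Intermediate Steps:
$o{\left(t,F \right)} = 5 F$
$M = - \frac{5}{7} - \frac{\sqrt{5}}{35}$ ($M = \frac{25 + \sqrt{4 + \frac{4}{4}}}{-27 - 8} = \frac{25 + \sqrt{4 + 4 \cdot \frac{1}{4}}}{-35} = \left(25 + \sqrt{4 + 1}\right) \left(- \frac{1}{35}\right) = \left(25 + \sqrt{5}\right) \left(- \frac{1}{35}\right) = - \frac{5}{7} - \frac{\sqrt{5}}{35} \approx -0.77817$)
$\left(M - 145\right) o{\left(-3,10 \right)} = \left(\left(- \frac{5}{7} - \frac{\sqrt{5}}{35}\right) - 145\right) 5 \cdot 10 = \left(- \frac{1020}{7} - \frac{\sqrt{5}}{35}\right) 50 = - \frac{51000}{7} - \frac{10 \sqrt{5}}{7}$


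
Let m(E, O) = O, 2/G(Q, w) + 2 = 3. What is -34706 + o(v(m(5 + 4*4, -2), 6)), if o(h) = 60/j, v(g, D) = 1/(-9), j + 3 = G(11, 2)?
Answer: -34766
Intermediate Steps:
G(Q, w) = 2 (G(Q, w) = 2/(-2 + 3) = 2/1 = 2*1 = 2)
j = -1 (j = -3 + 2 = -1)
v(g, D) = -⅑
o(h) = -60 (o(h) = 60/(-1) = 60*(-1) = -60)
-34706 + o(v(m(5 + 4*4, -2), 6)) = -34706 - 60 = -34766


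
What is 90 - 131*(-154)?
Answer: 20264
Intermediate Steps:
90 - 131*(-154) = 90 + 20174 = 20264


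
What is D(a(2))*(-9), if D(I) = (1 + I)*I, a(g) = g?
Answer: -54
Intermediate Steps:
D(I) = I*(1 + I)
D(a(2))*(-9) = (2*(1 + 2))*(-9) = (2*3)*(-9) = 6*(-9) = -54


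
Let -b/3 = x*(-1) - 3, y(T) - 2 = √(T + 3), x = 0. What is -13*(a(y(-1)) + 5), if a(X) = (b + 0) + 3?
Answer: -221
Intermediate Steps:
y(T) = 2 + √(3 + T) (y(T) = 2 + √(T + 3) = 2 + √(3 + T))
b = 9 (b = -3*(0*(-1) - 3) = -3*(0 - 3) = -3*(-3) = 9)
a(X) = 12 (a(X) = (9 + 0) + 3 = 9 + 3 = 12)
-13*(a(y(-1)) + 5) = -13*(12 + 5) = -13*17 = -221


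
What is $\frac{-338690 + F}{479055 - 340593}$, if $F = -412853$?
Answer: $- \frac{751543}{138462} \approx -5.4278$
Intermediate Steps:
$\frac{-338690 + F}{479055 - 340593} = \frac{-338690 - 412853}{479055 - 340593} = - \frac{751543}{138462}$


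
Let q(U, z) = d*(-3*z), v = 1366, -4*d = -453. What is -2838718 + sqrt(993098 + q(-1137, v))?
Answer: -2838718 + sqrt(2115998)/2 ≈ -2.8380e+6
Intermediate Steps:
d = 453/4 (d = -1/4*(-453) = 453/4 ≈ 113.25)
q(U, z) = -1359*z/4 (q(U, z) = 453*(-3*z)/4 = -1359*z/4)
-2838718 + sqrt(993098 + q(-1137, v)) = -2838718 + sqrt(993098 - 1359/4*1366) = -2838718 + sqrt(993098 - 928197/2) = -2838718 + sqrt(1057999/2) = -2838718 + sqrt(2115998)/2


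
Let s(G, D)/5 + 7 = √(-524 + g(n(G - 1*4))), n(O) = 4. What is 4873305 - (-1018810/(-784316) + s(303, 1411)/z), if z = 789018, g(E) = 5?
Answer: 28998005207147705/5950379247 - 5*I*√519/789018 ≈ 4.8733e+6 - 0.00014437*I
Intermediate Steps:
s(G, D) = -35 + 5*I*√519 (s(G, D) = -35 + 5*√(-524 + 5) = -35 + 5*√(-519) = -35 + 5*(I*√519) = -35 + 5*I*√519)
4873305 - (-1018810/(-784316) + s(303, 1411)/z) = 4873305 - (-1018810/(-784316) + (-35 + 5*I*√519)/789018) = 4873305 - (-1018810*(-1/784316) + (-35 + 5*I*√519)*(1/789018)) = 4873305 - (39185/30166 + (-35/789018 + 5*I*√519/789018)) = 4873305 - (7729153630/5950379247 + 5*I*√519/789018) = 4873305 + (-7729153630/5950379247 - 5*I*√519/789018) = 28998005207147705/5950379247 - 5*I*√519/789018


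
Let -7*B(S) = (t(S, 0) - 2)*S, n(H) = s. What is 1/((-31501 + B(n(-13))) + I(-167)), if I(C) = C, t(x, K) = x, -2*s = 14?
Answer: -1/31677 ≈ -3.1569e-5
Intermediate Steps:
s = -7 (s = -½*14 = -7)
n(H) = -7
B(S) = -S*(-2 + S)/7 (B(S) = -(S - 2)*S/7 = -(-2 + S)*S/7 = -S*(-2 + S)/7)
1/((-31501 + B(n(-13))) + I(-167)) = 1/((-31501 + (⅐)*(-7)*(2 - 1*(-7))) - 167) = 1/((-31501 + (⅐)*(-7)*(2 + 7)) - 167) = 1/((-31501 + (⅐)*(-7)*9) - 167) = 1/((-31501 - 9) - 167) = 1/(-31510 - 167) = 1/(-31677) = -1/31677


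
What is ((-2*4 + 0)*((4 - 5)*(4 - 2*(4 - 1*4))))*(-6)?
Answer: -192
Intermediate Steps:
((-2*4 + 0)*((4 - 5)*(4 - 2*(4 - 1*4))))*(-6) = ((-8 + 0)*(-(4 - 2*(4 - 4))))*(-6) = -(-8)*(4 - 2*0)*(-6) = -(-8)*(4 + 0)*(-6) = -(-8)*4*(-6) = -8*(-4)*(-6) = 32*(-6) = -192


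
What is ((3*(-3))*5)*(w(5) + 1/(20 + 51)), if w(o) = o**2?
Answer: -79920/71 ≈ -1125.6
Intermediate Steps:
((3*(-3))*5)*(w(5) + 1/(20 + 51)) = ((3*(-3))*5)*(5**2 + 1/(20 + 51)) = (-9*5)*(25 + 1/71) = -45*(25 + 1/71) = -45*1776/71 = -79920/71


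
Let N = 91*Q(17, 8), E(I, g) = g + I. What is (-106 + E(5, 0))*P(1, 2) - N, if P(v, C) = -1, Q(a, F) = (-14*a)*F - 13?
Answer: 174548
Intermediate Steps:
E(I, g) = I + g
Q(a, F) = -13 - 14*F*a (Q(a, F) = -14*F*a - 13 = -13 - 14*F*a)
N = -174447 (N = 91*(-13 - 14*8*17) = 91*(-13 - 1904) = 91*(-1917) = -174447)
(-106 + E(5, 0))*P(1, 2) - N = (-106 + (5 + 0))*(-1) - 1*(-174447) = (-106 + 5)*(-1) + 174447 = -101*(-1) + 174447 = 101 + 174447 = 174548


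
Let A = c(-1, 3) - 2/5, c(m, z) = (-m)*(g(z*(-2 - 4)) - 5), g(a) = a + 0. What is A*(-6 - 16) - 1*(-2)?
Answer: 2584/5 ≈ 516.80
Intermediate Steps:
g(a) = a
c(m, z) = -m*(-5 - 6*z) (c(m, z) = (-m)*(z*(-2 - 4) - 5) = (-m)*(z*(-6) - 5) = (-m)*(-6*z - 5) = (-m)*(-5 - 6*z) = -m*(-5 - 6*z))
A = -117/5 (A = -(5 + 6*3) - 2/5 = -(5 + 18) - 2/5 = -1*23 - 1*⅖ = -23 - ⅖ = -117/5 ≈ -23.400)
A*(-6 - 16) - 1*(-2) = -117*(-6 - 16)/5 - 1*(-2) = -117/5*(-22) + 2 = 2574/5 + 2 = 2584/5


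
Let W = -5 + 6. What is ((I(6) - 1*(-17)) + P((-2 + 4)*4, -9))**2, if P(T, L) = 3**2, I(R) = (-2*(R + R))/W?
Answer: 4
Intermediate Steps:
W = 1
I(R) = -4*R (I(R) = -2*(R + R)/1 = -4*R*1 = -4*R)
P(T, L) = 9
((I(6) - 1*(-17)) + P((-2 + 4)*4, -9))**2 = ((-4*6 - 1*(-17)) + 9)**2 = ((-24 + 17) + 9)**2 = (-7 + 9)**2 = 2**2 = 4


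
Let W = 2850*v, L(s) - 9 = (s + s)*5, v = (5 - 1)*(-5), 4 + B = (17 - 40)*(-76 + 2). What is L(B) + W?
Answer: -40011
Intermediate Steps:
B = 1698 (B = -4 + (17 - 40)*(-76 + 2) = -4 - 23*(-74) = -4 + 1702 = 1698)
v = -20 (v = 4*(-5) = -20)
L(s) = 9 + 10*s (L(s) = 9 + (s + s)*5 = 9 + (2*s)*5 = 9 + 10*s)
W = -57000 (W = 2850*(-20) = -57000)
L(B) + W = (9 + 10*1698) - 57000 = (9 + 16980) - 57000 = 16989 - 57000 = -40011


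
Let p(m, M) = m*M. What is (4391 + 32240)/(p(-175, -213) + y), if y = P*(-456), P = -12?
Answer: 36631/42747 ≈ 0.85693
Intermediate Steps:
p(m, M) = M*m
y = 5472 (y = -12*(-456) = 5472)
(4391 + 32240)/(p(-175, -213) + y) = (4391 + 32240)/(-213*(-175) + 5472) = 36631/(37275 + 5472) = 36631/42747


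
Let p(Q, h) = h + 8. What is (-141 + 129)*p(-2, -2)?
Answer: -72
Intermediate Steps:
p(Q, h) = 8 + h
(-141 + 129)*p(-2, -2) = (-141 + 129)*(8 - 2) = -12*6 = -72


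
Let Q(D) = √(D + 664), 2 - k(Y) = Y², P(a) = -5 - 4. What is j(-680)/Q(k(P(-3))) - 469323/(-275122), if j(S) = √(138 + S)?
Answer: 469323/275122 + I*√35230/195 ≈ 1.7059 + 0.96255*I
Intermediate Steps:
P(a) = -9
k(Y) = 2 - Y²
Q(D) = √(664 + D)
j(-680)/Q(k(P(-3))) - 469323/(-275122) = √(138 - 680)/(√(664 + (2 - 1*(-9)²))) - 469323/(-275122) = √(-542)/(√(664 + (2 - 1*81))) - 469323*(-1/275122) = (I*√542)/(√(664 + (2 - 81))) + 469323/275122 = (I*√542)/(√(664 - 79)) + 469323/275122 = (I*√542)/(√585) + 469323/275122 = (I*√542)/((3*√65)) + 469323/275122 = (I*√542)*(√65/195) + 469323/275122 = I*√35230/195 + 469323/275122 = 469323/275122 + I*√35230/195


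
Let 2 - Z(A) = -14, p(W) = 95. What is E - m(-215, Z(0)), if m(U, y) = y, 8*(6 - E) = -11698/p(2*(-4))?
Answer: 2049/380 ≈ 5.3921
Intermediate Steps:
E = 8129/380 (E = 6 - (-5849)/(4*95) = 6 - ⅛*(-11698/95) = 6 + 5849/380 = 8129/380 ≈ 21.392)
Z(A) = 16 (Z(A) = 2 - 1*(-14) = 2 + 14 = 16)
E - m(-215, Z(0)) = 8129/380 - 1*16 = 8129/380 - 16 = 2049/380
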